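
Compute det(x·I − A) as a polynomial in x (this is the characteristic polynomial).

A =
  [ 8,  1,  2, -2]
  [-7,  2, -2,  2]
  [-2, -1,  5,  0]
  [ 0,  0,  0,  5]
x^4 - 20*x^3 + 150*x^2 - 500*x + 625

Expanding det(x·I − A) (e.g. by cofactor expansion or by noting that A is similar to its Jordan form J, which has the same characteristic polynomial as A) gives
  χ_A(x) = x^4 - 20*x^3 + 150*x^2 - 500*x + 625
which factors as (x - 5)^4. The eigenvalues (with algebraic multiplicities) are λ = 5 with multiplicity 4.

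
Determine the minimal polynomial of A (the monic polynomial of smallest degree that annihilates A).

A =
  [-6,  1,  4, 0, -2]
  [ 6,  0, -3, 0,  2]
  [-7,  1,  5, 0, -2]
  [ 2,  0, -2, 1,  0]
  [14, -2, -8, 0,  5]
x^3 - 3*x^2 + 3*x - 1

The characteristic polynomial is χ_A(x) = (x - 1)^5, so the eigenvalues are known. The minimal polynomial is
  m_A(x) = Π_λ (x − λ)^{k_λ}
where k_λ is the size of the *largest* Jordan block for λ (equivalently, the smallest k with (A − λI)^k v = 0 for every generalised eigenvector v of λ).

  λ = 1: largest Jordan block has size 3, contributing (x − 1)^3

So m_A(x) = (x - 1)^3 = x^3 - 3*x^2 + 3*x - 1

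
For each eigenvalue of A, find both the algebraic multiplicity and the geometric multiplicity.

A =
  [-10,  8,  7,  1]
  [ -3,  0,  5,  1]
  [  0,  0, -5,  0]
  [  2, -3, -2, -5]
λ = -5: alg = 4, geom = 2

Step 1 — factor the characteristic polynomial to read off the algebraic multiplicities:
  χ_A(x) = (x + 5)^4

Step 2 — compute geometric multiplicities via the rank-nullity identity g(λ) = n − rank(A − λI):
  rank(A − (-5)·I) = 2, so dim ker(A − (-5)·I) = n − 2 = 2

Summary:
  λ = -5: algebraic multiplicity = 4, geometric multiplicity = 2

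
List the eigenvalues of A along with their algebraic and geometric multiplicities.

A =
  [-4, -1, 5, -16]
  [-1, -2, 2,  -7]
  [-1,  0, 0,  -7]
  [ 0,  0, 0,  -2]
λ = -2: alg = 4, geom = 2

Step 1 — factor the characteristic polynomial to read off the algebraic multiplicities:
  χ_A(x) = (x + 2)^4

Step 2 — compute geometric multiplicities via the rank-nullity identity g(λ) = n − rank(A − λI):
  rank(A − (-2)·I) = 2, so dim ker(A − (-2)·I) = n − 2 = 2

Summary:
  λ = -2: algebraic multiplicity = 4, geometric multiplicity = 2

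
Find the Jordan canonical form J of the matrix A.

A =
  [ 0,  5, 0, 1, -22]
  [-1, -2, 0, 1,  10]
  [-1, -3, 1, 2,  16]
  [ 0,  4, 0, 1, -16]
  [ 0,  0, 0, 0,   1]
J_2(-1) ⊕ J_2(1) ⊕ J_1(1)

The characteristic polynomial is
  det(x·I − A) = x^5 - x^4 - 2*x^3 + 2*x^2 + x - 1 = (x - 1)^3*(x + 1)^2

Eigenvalues and multiplicities (the geometric multiplicity of λ is n − rank(A − λI), which equals the number of Jordan blocks for λ):
  λ = -1: algebraic multiplicity = 2, geometric multiplicity = 1
  λ = 1: algebraic multiplicity = 3, geometric multiplicity = 2

Determining the block sizes for each eigenvalue:
  λ = -1: one block (gm = 1), so the single block has size am = 2 → block sizes [2]
  λ = 1: 2 blocks summing to 3 forces exactly one block of size 2 and the rest size 1 → block sizes [2, 1]

Assembling the blocks gives a Jordan form
J =
  [-1,  1, 0, 0, 0]
  [ 0, -1, 0, 0, 0]
  [ 0,  0, 1, 1, 0]
  [ 0,  0, 0, 1, 0]
  [ 0,  0, 0, 0, 1]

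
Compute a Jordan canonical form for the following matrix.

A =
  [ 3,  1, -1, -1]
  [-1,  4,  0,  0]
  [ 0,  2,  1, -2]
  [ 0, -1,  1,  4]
J_3(3) ⊕ J_1(3)

The characteristic polynomial is
  det(x·I − A) = x^4 - 12*x^3 + 54*x^2 - 108*x + 81 = (x - 3)^4

Eigenvalues and multiplicities (the geometric multiplicity of λ is n − rank(A − λI), which equals the number of Jordan blocks for λ):
  λ = 3: algebraic multiplicity = 4, geometric multiplicity = 2

Determining the block sizes for each eigenvalue:
  λ = 3: with am = 4 and gm = 2, the partition is not yet determined (e.g. several partitions of 4 into 2 parts exist). Let N = A − (3)·I. Computing rank(N^1) = 2, rank(N^2) = 1, rank(N^3) = 0; the number of blocks of size ≥ j is rank(N^{j−1}) − rank(N^j), giving [2, 1, 1]. So we have 1 block(s) of size 3, 1 block(s) of size 1 → block sizes [3, 1]

Assembling the blocks gives a Jordan form
J =
  [3, 1, 0, 0]
  [0, 3, 1, 0]
  [0, 0, 3, 0]
  [0, 0, 0, 3]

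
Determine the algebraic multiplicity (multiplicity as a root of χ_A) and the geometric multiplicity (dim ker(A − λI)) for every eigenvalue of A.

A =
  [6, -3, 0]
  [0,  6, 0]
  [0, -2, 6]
λ = 6: alg = 3, geom = 2

Step 1 — factor the characteristic polynomial to read off the algebraic multiplicities:
  χ_A(x) = (x - 6)^3

Step 2 — compute geometric multiplicities via the rank-nullity identity g(λ) = n − rank(A − λI):
  rank(A − (6)·I) = 1, so dim ker(A − (6)·I) = n − 1 = 2

Summary:
  λ = 6: algebraic multiplicity = 3, geometric multiplicity = 2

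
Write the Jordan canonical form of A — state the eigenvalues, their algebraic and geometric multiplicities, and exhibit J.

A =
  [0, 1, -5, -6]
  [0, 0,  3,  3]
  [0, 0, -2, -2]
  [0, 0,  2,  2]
J_3(0) ⊕ J_1(0)

The characteristic polynomial is
  det(x·I − A) = x^4

Eigenvalues and multiplicities (the geometric multiplicity of λ is n − rank(A − λI), which equals the number of Jordan blocks for λ):
  λ = 0: algebraic multiplicity = 4, geometric multiplicity = 2

Determining the block sizes for each eigenvalue:
  λ = 0: with am = 4 and gm = 2, the partition is not yet determined (e.g. several partitions of 4 into 2 parts exist). Let N = A − (0)·I. Computing rank(N^1) = 2, rank(N^2) = 1, rank(N^3) = 0; the number of blocks of size ≥ j is rank(N^{j−1}) − rank(N^j), giving [2, 1, 1]. So we have 1 block(s) of size 3, 1 block(s) of size 1 → block sizes [3, 1]

Assembling the blocks gives a Jordan form
J =
  [0, 1, 0, 0]
  [0, 0, 1, 0]
  [0, 0, 0, 0]
  [0, 0, 0, 0]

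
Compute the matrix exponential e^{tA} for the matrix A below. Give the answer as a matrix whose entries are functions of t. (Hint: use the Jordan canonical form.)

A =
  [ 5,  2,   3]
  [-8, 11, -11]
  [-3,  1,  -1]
e^{tA} =
  [-25*t^2*exp(5*t)/2 + exp(5*t), 15*t^2*exp(5*t)/2 + 2*t*exp(5*t), -20*t^2*exp(5*t) + 3*t*exp(5*t)]
  [-15*t^2*exp(5*t)/2 - 8*t*exp(5*t), 9*t^2*exp(5*t)/2 + 6*t*exp(5*t) + exp(5*t), -12*t^2*exp(5*t) - 11*t*exp(5*t)]
  [5*t^2*exp(5*t) - 3*t*exp(5*t), -3*t^2*exp(5*t) + t*exp(5*t), 8*t^2*exp(5*t) - 6*t*exp(5*t) + exp(5*t)]

Strategy: write A = P · J · P⁻¹ where J is a Jordan canonical form, so e^{tA} = P · e^{tJ} · P⁻¹, and e^{tJ} can be computed block-by-block.

A has Jordan form
J =
  [5, 1, 0]
  [0, 5, 1]
  [0, 0, 5]
(up to reordering of blocks).

Per-block formulas:
  For a 3×3 Jordan block J_3(5): exp(t · J_3(5)) = e^(5t)·(I + t·N + (t^2/2)·N^2), where N is the 3×3 nilpotent shift.

After assembling e^{tJ} and conjugating by P, we get:

e^{tA} =
  [-25*t^2*exp(5*t)/2 + exp(5*t), 15*t^2*exp(5*t)/2 + 2*t*exp(5*t), -20*t^2*exp(5*t) + 3*t*exp(5*t)]
  [-15*t^2*exp(5*t)/2 - 8*t*exp(5*t), 9*t^2*exp(5*t)/2 + 6*t*exp(5*t) + exp(5*t), -12*t^2*exp(5*t) - 11*t*exp(5*t)]
  [5*t^2*exp(5*t) - 3*t*exp(5*t), -3*t^2*exp(5*t) + t*exp(5*t), 8*t^2*exp(5*t) - 6*t*exp(5*t) + exp(5*t)]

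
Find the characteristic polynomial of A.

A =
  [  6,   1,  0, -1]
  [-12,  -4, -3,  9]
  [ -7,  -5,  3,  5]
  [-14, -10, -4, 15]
x^4 - 20*x^3 + 150*x^2 - 500*x + 625

Expanding det(x·I − A) (e.g. by cofactor expansion or by noting that A is similar to its Jordan form J, which has the same characteristic polynomial as A) gives
  χ_A(x) = x^4 - 20*x^3 + 150*x^2 - 500*x + 625
which factors as (x - 5)^4. The eigenvalues (with algebraic multiplicities) are λ = 5 with multiplicity 4.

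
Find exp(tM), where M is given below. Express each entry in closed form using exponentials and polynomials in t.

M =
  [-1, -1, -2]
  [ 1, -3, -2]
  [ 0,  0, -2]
e^{tM} =
  [t*exp(-2*t) + exp(-2*t), -t*exp(-2*t), -2*t*exp(-2*t)]
  [t*exp(-2*t), -t*exp(-2*t) + exp(-2*t), -2*t*exp(-2*t)]
  [0, 0, exp(-2*t)]

Strategy: write M = P · J · P⁻¹ where J is a Jordan canonical form, so e^{tM} = P · e^{tJ} · P⁻¹, and e^{tJ} can be computed block-by-block.

M has Jordan form
J =
  [-2,  1,  0]
  [ 0, -2,  0]
  [ 0,  0, -2]
(up to reordering of blocks).

Per-block formulas:
  For a 2×2 Jordan block J_2(-2): exp(t · J_2(-2)) = e^(-2t)·(I + t·N), where N is the 2×2 nilpotent shift.
  For a 1×1 block at λ = -2: exp(t · [-2]) = [e^(-2t)].

After assembling e^{tJ} and conjugating by P, we get:

e^{tM} =
  [t*exp(-2*t) + exp(-2*t), -t*exp(-2*t), -2*t*exp(-2*t)]
  [t*exp(-2*t), -t*exp(-2*t) + exp(-2*t), -2*t*exp(-2*t)]
  [0, 0, exp(-2*t)]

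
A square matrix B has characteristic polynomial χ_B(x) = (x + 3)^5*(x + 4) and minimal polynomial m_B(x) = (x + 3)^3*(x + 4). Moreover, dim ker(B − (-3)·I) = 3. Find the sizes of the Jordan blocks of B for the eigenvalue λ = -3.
Block sizes for λ = -3: [3, 1, 1]

Step 1 — from the characteristic polynomial, algebraic multiplicity of λ = -3 is 5. From dim ker(B − (-3)·I) = 3, there are exactly 3 Jordan blocks for λ = -3.
Step 2 — from the minimal polynomial, the factor (x + 3)^3 tells us the largest block for λ = -3 has size 3.
Step 3 — with total size 5, 3 blocks, and largest block 3, the block sizes (in nonincreasing order) are [3, 1, 1].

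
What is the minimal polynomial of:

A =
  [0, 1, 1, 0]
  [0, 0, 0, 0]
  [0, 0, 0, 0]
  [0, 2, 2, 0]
x^2

The characteristic polynomial is χ_A(x) = x^4, so the eigenvalues are known. The minimal polynomial is
  m_A(x) = Π_λ (x − λ)^{k_λ}
where k_λ is the size of the *largest* Jordan block for λ (equivalently, the smallest k with (A − λI)^k v = 0 for every generalised eigenvector v of λ).

  λ = 0: largest Jordan block has size 2, contributing (x − 0)^2

So m_A(x) = x^2 = x^2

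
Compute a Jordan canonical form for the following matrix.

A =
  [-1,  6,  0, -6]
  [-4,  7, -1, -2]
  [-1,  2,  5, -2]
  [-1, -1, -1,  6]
J_1(2) ⊕ J_3(5)

The characteristic polynomial is
  det(x·I − A) = x^4 - 17*x^3 + 105*x^2 - 275*x + 250 = (x - 5)^3*(x - 2)

Eigenvalues and multiplicities (the geometric multiplicity of λ is n − rank(A − λI), which equals the number of Jordan blocks for λ):
  λ = 2: algebraic multiplicity = 1, geometric multiplicity = 1
  λ = 5: algebraic multiplicity = 3, geometric multiplicity = 1

Determining the block sizes for each eigenvalue:
  λ = 2: one block (gm = 1), so the single block has size am = 1 → block sizes [1]
  λ = 5: one block (gm = 1), so the single block has size am = 3 → block sizes [3]

Assembling the blocks gives a Jordan form
J =
  [2, 0, 0, 0]
  [0, 5, 1, 0]
  [0, 0, 5, 1]
  [0, 0, 0, 5]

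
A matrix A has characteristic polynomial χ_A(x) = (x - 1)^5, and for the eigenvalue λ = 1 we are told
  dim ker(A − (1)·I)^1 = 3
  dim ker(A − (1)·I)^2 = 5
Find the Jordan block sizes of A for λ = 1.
Block sizes for λ = 1: [2, 2, 1]

From the dimensions of kernels of powers, the number of Jordan blocks of size at least j is d_j − d_{j−1} where d_j = dim ker(N^j) (with d_0 = 0). Computing the differences gives [3, 2].
The number of blocks of size exactly k is (#blocks of size ≥ k) − (#blocks of size ≥ k + 1), so the partition is: 1 block(s) of size 1, 2 block(s) of size 2.
In nonincreasing order the block sizes are [2, 2, 1].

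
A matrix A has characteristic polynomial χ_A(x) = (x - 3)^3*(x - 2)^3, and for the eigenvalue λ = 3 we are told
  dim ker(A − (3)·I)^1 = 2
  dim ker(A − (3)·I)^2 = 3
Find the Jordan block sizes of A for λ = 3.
Block sizes for λ = 3: [2, 1]

From the dimensions of kernels of powers, the number of Jordan blocks of size at least j is d_j − d_{j−1} where d_j = dim ker(N^j) (with d_0 = 0). Computing the differences gives [2, 1].
The number of blocks of size exactly k is (#blocks of size ≥ k) − (#blocks of size ≥ k + 1), so the partition is: 1 block(s) of size 1, 1 block(s) of size 2.
In nonincreasing order the block sizes are [2, 1].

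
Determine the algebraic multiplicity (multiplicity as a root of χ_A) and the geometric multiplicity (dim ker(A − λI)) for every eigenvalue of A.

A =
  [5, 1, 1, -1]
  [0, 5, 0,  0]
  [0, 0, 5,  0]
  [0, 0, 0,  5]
λ = 5: alg = 4, geom = 3

Step 1 — factor the characteristic polynomial to read off the algebraic multiplicities:
  χ_A(x) = (x - 5)^4

Step 2 — compute geometric multiplicities via the rank-nullity identity g(λ) = n − rank(A − λI):
  rank(A − (5)·I) = 1, so dim ker(A − (5)·I) = n − 1 = 3

Summary:
  λ = 5: algebraic multiplicity = 4, geometric multiplicity = 3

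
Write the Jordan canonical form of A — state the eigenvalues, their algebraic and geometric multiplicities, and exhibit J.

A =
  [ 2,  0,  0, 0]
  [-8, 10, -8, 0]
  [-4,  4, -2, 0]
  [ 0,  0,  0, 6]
J_1(2) ⊕ J_1(2) ⊕ J_1(6) ⊕ J_1(6)

The characteristic polynomial is
  det(x·I − A) = x^4 - 16*x^3 + 88*x^2 - 192*x + 144 = (x - 6)^2*(x - 2)^2

Eigenvalues and multiplicities (the geometric multiplicity of λ is n − rank(A − λI), which equals the number of Jordan blocks for λ):
  λ = 2: algebraic multiplicity = 2, geometric multiplicity = 2
  λ = 6: algebraic multiplicity = 2, geometric multiplicity = 2

Determining the block sizes for each eigenvalue:
  λ = 2: gm = am = 2, so every block has size 1 → block sizes [1, 1]
  λ = 6: gm = am = 2, so every block has size 1 → block sizes [1, 1]

Assembling the blocks gives a Jordan form
J =
  [2, 0, 0, 0]
  [0, 2, 0, 0]
  [0, 0, 6, 0]
  [0, 0, 0, 6]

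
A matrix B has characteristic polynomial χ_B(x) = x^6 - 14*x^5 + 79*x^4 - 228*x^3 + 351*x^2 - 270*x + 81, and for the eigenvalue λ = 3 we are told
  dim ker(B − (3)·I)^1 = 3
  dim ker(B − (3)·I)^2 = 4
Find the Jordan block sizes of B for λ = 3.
Block sizes for λ = 3: [2, 1, 1]

From the dimensions of kernels of powers, the number of Jordan blocks of size at least j is d_j − d_{j−1} where d_j = dim ker(N^j) (with d_0 = 0). Computing the differences gives [3, 1].
The number of blocks of size exactly k is (#blocks of size ≥ k) − (#blocks of size ≥ k + 1), so the partition is: 2 block(s) of size 1, 1 block(s) of size 2.
In nonincreasing order the block sizes are [2, 1, 1].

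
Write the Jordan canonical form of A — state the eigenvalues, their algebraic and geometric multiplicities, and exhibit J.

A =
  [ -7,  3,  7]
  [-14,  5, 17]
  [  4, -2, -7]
J_3(-3)

The characteristic polynomial is
  det(x·I − A) = x^3 + 9*x^2 + 27*x + 27 = (x + 3)^3

Eigenvalues and multiplicities (the geometric multiplicity of λ is n − rank(A − λI), which equals the number of Jordan blocks for λ):
  λ = -3: algebraic multiplicity = 3, geometric multiplicity = 1

Determining the block sizes for each eigenvalue:
  λ = -3: one block (gm = 1), so the single block has size am = 3 → block sizes [3]

Assembling the blocks gives a Jordan form
J =
  [-3,  1,  0]
  [ 0, -3,  1]
  [ 0,  0, -3]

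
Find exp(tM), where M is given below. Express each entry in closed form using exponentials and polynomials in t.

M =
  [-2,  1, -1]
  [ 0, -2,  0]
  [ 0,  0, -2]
e^{tM} =
  [exp(-2*t), t*exp(-2*t), -t*exp(-2*t)]
  [0, exp(-2*t), 0]
  [0, 0, exp(-2*t)]

Strategy: write M = P · J · P⁻¹ where J is a Jordan canonical form, so e^{tM} = P · e^{tJ} · P⁻¹, and e^{tJ} can be computed block-by-block.

M has Jordan form
J =
  [-2,  1,  0]
  [ 0, -2,  0]
  [ 0,  0, -2]
(up to reordering of blocks).

Per-block formulas:
  For a 2×2 Jordan block J_2(-2): exp(t · J_2(-2)) = e^(-2t)·(I + t·N), where N is the 2×2 nilpotent shift.
  For a 1×1 block at λ = -2: exp(t · [-2]) = [e^(-2t)].

After assembling e^{tJ} and conjugating by P, we get:

e^{tM} =
  [exp(-2*t), t*exp(-2*t), -t*exp(-2*t)]
  [0, exp(-2*t), 0]
  [0, 0, exp(-2*t)]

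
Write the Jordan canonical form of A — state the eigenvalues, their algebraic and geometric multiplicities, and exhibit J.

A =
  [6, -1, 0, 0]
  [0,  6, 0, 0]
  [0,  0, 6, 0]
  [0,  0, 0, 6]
J_2(6) ⊕ J_1(6) ⊕ J_1(6)

The characteristic polynomial is
  det(x·I − A) = x^4 - 24*x^3 + 216*x^2 - 864*x + 1296 = (x - 6)^4

Eigenvalues and multiplicities (the geometric multiplicity of λ is n − rank(A − λI), which equals the number of Jordan blocks for λ):
  λ = 6: algebraic multiplicity = 4, geometric multiplicity = 3

Determining the block sizes for each eigenvalue:
  λ = 6: 3 blocks summing to 4 forces exactly one block of size 2 and the rest size 1 → block sizes [2, 1, 1]

Assembling the blocks gives a Jordan form
J =
  [6, 1, 0, 0]
  [0, 6, 0, 0]
  [0, 0, 6, 0]
  [0, 0, 0, 6]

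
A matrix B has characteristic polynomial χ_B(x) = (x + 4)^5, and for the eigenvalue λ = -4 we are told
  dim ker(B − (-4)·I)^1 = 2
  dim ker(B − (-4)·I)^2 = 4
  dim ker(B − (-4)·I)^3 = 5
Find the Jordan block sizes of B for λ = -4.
Block sizes for λ = -4: [3, 2]

From the dimensions of kernels of powers, the number of Jordan blocks of size at least j is d_j − d_{j−1} where d_j = dim ker(N^j) (with d_0 = 0). Computing the differences gives [2, 2, 1].
The number of blocks of size exactly k is (#blocks of size ≥ k) − (#blocks of size ≥ k + 1), so the partition is: 1 block(s) of size 2, 1 block(s) of size 3.
In nonincreasing order the block sizes are [3, 2].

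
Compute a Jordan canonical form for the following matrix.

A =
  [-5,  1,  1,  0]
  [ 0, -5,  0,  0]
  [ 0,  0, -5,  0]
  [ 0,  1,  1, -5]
J_2(-5) ⊕ J_1(-5) ⊕ J_1(-5)

The characteristic polynomial is
  det(x·I − A) = x^4 + 20*x^3 + 150*x^2 + 500*x + 625 = (x + 5)^4

Eigenvalues and multiplicities (the geometric multiplicity of λ is n − rank(A − λI), which equals the number of Jordan blocks for λ):
  λ = -5: algebraic multiplicity = 4, geometric multiplicity = 3

Determining the block sizes for each eigenvalue:
  λ = -5: 3 blocks summing to 4 forces exactly one block of size 2 and the rest size 1 → block sizes [2, 1, 1]

Assembling the blocks gives a Jordan form
J =
  [-5,  1,  0,  0]
  [ 0, -5,  0,  0]
  [ 0,  0, -5,  0]
  [ 0,  0,  0, -5]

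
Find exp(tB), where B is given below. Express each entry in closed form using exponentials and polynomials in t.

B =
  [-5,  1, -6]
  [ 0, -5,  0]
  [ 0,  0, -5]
e^{tB} =
  [exp(-5*t), t*exp(-5*t), -6*t*exp(-5*t)]
  [0, exp(-5*t), 0]
  [0, 0, exp(-5*t)]

Strategy: write B = P · J · P⁻¹ where J is a Jordan canonical form, so e^{tB} = P · e^{tJ} · P⁻¹, and e^{tJ} can be computed block-by-block.

B has Jordan form
J =
  [-5,  1,  0]
  [ 0, -5,  0]
  [ 0,  0, -5]
(up to reordering of blocks).

Per-block formulas:
  For a 1×1 block at λ = -5: exp(t · [-5]) = [e^(-5t)].
  For a 2×2 Jordan block J_2(-5): exp(t · J_2(-5)) = e^(-5t)·(I + t·N), where N is the 2×2 nilpotent shift.

After assembling e^{tJ} and conjugating by P, we get:

e^{tB} =
  [exp(-5*t), t*exp(-5*t), -6*t*exp(-5*t)]
  [0, exp(-5*t), 0]
  [0, 0, exp(-5*t)]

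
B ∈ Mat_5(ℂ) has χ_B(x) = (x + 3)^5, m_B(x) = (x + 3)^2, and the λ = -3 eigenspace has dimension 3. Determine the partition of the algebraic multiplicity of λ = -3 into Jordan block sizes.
Block sizes for λ = -3: [2, 2, 1]

Step 1 — from the characteristic polynomial, algebraic multiplicity of λ = -3 is 5. From dim ker(B − (-3)·I) = 3, there are exactly 3 Jordan blocks for λ = -3.
Step 2 — from the minimal polynomial, the factor (x + 3)^2 tells us the largest block for λ = -3 has size 2.
Step 3 — with total size 5, 3 blocks, and largest block 2, the block sizes (in nonincreasing order) are [2, 2, 1].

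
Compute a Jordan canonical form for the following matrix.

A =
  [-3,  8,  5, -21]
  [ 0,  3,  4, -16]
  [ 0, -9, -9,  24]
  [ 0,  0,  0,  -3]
J_3(-3) ⊕ J_1(-3)

The characteristic polynomial is
  det(x·I − A) = x^4 + 12*x^3 + 54*x^2 + 108*x + 81 = (x + 3)^4

Eigenvalues and multiplicities (the geometric multiplicity of λ is n − rank(A − λI), which equals the number of Jordan blocks for λ):
  λ = -3: algebraic multiplicity = 4, geometric multiplicity = 2

Determining the block sizes for each eigenvalue:
  λ = -3: with am = 4 and gm = 2, the partition is not yet determined (e.g. several partitions of 4 into 2 parts exist). Let N = A − (-3)·I. Computing rank(N^1) = 2, rank(N^2) = 1, rank(N^3) = 0; the number of blocks of size ≥ j is rank(N^{j−1}) − rank(N^j), giving [2, 1, 1]. So we have 1 block(s) of size 3, 1 block(s) of size 1 → block sizes [3, 1]

Assembling the blocks gives a Jordan form
J =
  [-3,  1,  0,  0]
  [ 0, -3,  1,  0]
  [ 0,  0, -3,  0]
  [ 0,  0,  0, -3]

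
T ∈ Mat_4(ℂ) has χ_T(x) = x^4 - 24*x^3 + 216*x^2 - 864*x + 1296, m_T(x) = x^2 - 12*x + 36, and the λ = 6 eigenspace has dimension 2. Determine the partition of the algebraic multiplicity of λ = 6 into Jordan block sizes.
Block sizes for λ = 6: [2, 2]

Step 1 — from the characteristic polynomial, algebraic multiplicity of λ = 6 is 4. From dim ker(T − (6)·I) = 2, there are exactly 2 Jordan blocks for λ = 6.
Step 2 — from the minimal polynomial, the factor (x − 6)^2 tells us the largest block for λ = 6 has size 2.
Step 3 — with total size 4, 2 blocks, and largest block 2, the block sizes (in nonincreasing order) are [2, 2].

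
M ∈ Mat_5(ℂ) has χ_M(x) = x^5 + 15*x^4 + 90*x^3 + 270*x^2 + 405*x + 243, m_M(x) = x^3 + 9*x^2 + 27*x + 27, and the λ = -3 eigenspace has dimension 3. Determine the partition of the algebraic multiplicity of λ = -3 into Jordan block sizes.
Block sizes for λ = -3: [3, 1, 1]

Step 1 — from the characteristic polynomial, algebraic multiplicity of λ = -3 is 5. From dim ker(M − (-3)·I) = 3, there are exactly 3 Jordan blocks for λ = -3.
Step 2 — from the minimal polynomial, the factor (x + 3)^3 tells us the largest block for λ = -3 has size 3.
Step 3 — with total size 5, 3 blocks, and largest block 3, the block sizes (in nonincreasing order) are [3, 1, 1].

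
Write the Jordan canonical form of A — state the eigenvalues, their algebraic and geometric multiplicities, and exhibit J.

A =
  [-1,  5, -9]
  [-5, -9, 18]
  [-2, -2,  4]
J_3(-2)

The characteristic polynomial is
  det(x·I − A) = x^3 + 6*x^2 + 12*x + 8 = (x + 2)^3

Eigenvalues and multiplicities (the geometric multiplicity of λ is n − rank(A − λI), which equals the number of Jordan blocks for λ):
  λ = -2: algebraic multiplicity = 3, geometric multiplicity = 1

Determining the block sizes for each eigenvalue:
  λ = -2: one block (gm = 1), so the single block has size am = 3 → block sizes [3]

Assembling the blocks gives a Jordan form
J =
  [-2,  1,  0]
  [ 0, -2,  1]
  [ 0,  0, -2]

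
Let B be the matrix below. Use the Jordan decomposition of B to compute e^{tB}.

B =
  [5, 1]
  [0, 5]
e^{tB} =
  [exp(5*t), t*exp(5*t)]
  [0, exp(5*t)]

Strategy: write B = P · J · P⁻¹ where J is a Jordan canonical form, so e^{tB} = P · e^{tJ} · P⁻¹, and e^{tJ} can be computed block-by-block.

B has Jordan form
J =
  [5, 1]
  [0, 5]
(up to reordering of blocks).

Per-block formulas:
  For a 2×2 Jordan block J_2(5): exp(t · J_2(5)) = e^(5t)·(I + t·N), where N is the 2×2 nilpotent shift.

After assembling e^{tJ} and conjugating by P, we get:

e^{tB} =
  [exp(5*t), t*exp(5*t)]
  [0, exp(5*t)]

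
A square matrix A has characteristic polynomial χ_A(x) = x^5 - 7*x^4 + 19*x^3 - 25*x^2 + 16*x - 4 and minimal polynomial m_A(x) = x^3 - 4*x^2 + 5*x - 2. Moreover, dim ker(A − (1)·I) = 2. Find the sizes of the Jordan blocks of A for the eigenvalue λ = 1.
Block sizes for λ = 1: [2, 1]

Step 1 — from the characteristic polynomial, algebraic multiplicity of λ = 1 is 3. From dim ker(A − (1)·I) = 2, there are exactly 2 Jordan blocks for λ = 1.
Step 2 — from the minimal polynomial, the factor (x − 1)^2 tells us the largest block for λ = 1 has size 2.
Step 3 — with total size 3, 2 blocks, and largest block 2, the block sizes (in nonincreasing order) are [2, 1].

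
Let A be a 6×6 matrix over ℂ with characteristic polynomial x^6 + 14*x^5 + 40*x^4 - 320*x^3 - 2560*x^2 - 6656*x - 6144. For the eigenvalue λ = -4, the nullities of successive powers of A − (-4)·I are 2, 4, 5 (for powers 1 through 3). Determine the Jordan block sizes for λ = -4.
Block sizes for λ = -4: [3, 2]

From the dimensions of kernels of powers, the number of Jordan blocks of size at least j is d_j − d_{j−1} where d_j = dim ker(N^j) (with d_0 = 0). Computing the differences gives [2, 2, 1].
The number of blocks of size exactly k is (#blocks of size ≥ k) − (#blocks of size ≥ k + 1), so the partition is: 1 block(s) of size 2, 1 block(s) of size 3.
In nonincreasing order the block sizes are [3, 2].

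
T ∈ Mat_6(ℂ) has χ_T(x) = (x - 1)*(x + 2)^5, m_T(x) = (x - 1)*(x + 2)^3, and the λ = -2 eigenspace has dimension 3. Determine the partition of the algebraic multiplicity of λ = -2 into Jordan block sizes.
Block sizes for λ = -2: [3, 1, 1]

Step 1 — from the characteristic polynomial, algebraic multiplicity of λ = -2 is 5. From dim ker(T − (-2)·I) = 3, there are exactly 3 Jordan blocks for λ = -2.
Step 2 — from the minimal polynomial, the factor (x + 2)^3 tells us the largest block for λ = -2 has size 3.
Step 3 — with total size 5, 3 blocks, and largest block 3, the block sizes (in nonincreasing order) are [3, 1, 1].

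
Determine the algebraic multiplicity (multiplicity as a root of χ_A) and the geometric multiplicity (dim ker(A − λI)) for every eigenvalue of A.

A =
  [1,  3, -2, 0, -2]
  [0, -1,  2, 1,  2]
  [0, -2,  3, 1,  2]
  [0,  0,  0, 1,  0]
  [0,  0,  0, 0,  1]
λ = 1: alg = 5, geom = 3

Step 1 — factor the characteristic polynomial to read off the algebraic multiplicities:
  χ_A(x) = (x - 1)^5

Step 2 — compute geometric multiplicities via the rank-nullity identity g(λ) = n − rank(A − λI):
  rank(A − (1)·I) = 2, so dim ker(A − (1)·I) = n − 2 = 3

Summary:
  λ = 1: algebraic multiplicity = 5, geometric multiplicity = 3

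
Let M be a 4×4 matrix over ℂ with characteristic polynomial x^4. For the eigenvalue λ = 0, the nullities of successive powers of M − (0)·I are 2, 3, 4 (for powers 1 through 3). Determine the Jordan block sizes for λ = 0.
Block sizes for λ = 0: [3, 1]

From the dimensions of kernels of powers, the number of Jordan blocks of size at least j is d_j − d_{j−1} where d_j = dim ker(N^j) (with d_0 = 0). Computing the differences gives [2, 1, 1].
The number of blocks of size exactly k is (#blocks of size ≥ k) − (#blocks of size ≥ k + 1), so the partition is: 1 block(s) of size 1, 1 block(s) of size 3.
In nonincreasing order the block sizes are [3, 1].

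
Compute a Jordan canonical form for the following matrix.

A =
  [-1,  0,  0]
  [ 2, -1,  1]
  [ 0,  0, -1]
J_2(-1) ⊕ J_1(-1)

The characteristic polynomial is
  det(x·I − A) = x^3 + 3*x^2 + 3*x + 1 = (x + 1)^3

Eigenvalues and multiplicities (the geometric multiplicity of λ is n − rank(A − λI), which equals the number of Jordan blocks for λ):
  λ = -1: algebraic multiplicity = 3, geometric multiplicity = 2

Determining the block sizes for each eigenvalue:
  λ = -1: 2 blocks summing to 3 forces exactly one block of size 2 and the rest size 1 → block sizes [2, 1]

Assembling the blocks gives a Jordan form
J =
  [-1,  1,  0]
  [ 0, -1,  0]
  [ 0,  0, -1]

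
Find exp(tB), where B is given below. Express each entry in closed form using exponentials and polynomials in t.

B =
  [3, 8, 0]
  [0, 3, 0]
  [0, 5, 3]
e^{tB} =
  [exp(3*t), 8*t*exp(3*t), 0]
  [0, exp(3*t), 0]
  [0, 5*t*exp(3*t), exp(3*t)]

Strategy: write B = P · J · P⁻¹ where J is a Jordan canonical form, so e^{tB} = P · e^{tJ} · P⁻¹, and e^{tJ} can be computed block-by-block.

B has Jordan form
J =
  [3, 1, 0]
  [0, 3, 0]
  [0, 0, 3]
(up to reordering of blocks).

Per-block formulas:
  For a 1×1 block at λ = 3: exp(t · [3]) = [e^(3t)].
  For a 2×2 Jordan block J_2(3): exp(t · J_2(3)) = e^(3t)·(I + t·N), where N is the 2×2 nilpotent shift.

After assembling e^{tJ} and conjugating by P, we get:

e^{tB} =
  [exp(3*t), 8*t*exp(3*t), 0]
  [0, exp(3*t), 0]
  [0, 5*t*exp(3*t), exp(3*t)]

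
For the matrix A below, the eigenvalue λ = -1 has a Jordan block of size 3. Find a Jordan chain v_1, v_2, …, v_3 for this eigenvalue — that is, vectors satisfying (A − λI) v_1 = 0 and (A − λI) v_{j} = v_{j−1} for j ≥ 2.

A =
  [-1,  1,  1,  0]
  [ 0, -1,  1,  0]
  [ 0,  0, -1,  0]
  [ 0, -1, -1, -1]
A Jordan chain for λ = -1 of length 3:
v_1 = (1, 0, 0, -1)ᵀ
v_2 = (1, 1, 0, -1)ᵀ
v_3 = (0, 0, 1, 0)ᵀ

Let N = A − (-1)·I. We want v_3 with N^3 v_3 = 0 but N^2 v_3 ≠ 0; then v_{j-1} := N · v_j for j = 3, …, 2.

Pick v_3 = (0, 0, 1, 0)ᵀ.
Then v_2 = N · v_3 = (1, 1, 0, -1)ᵀ.
Then v_1 = N · v_2 = (1, 0, 0, -1)ᵀ.

Sanity check: (A − (-1)·I) v_1 = (0, 0, 0, 0)ᵀ = 0. ✓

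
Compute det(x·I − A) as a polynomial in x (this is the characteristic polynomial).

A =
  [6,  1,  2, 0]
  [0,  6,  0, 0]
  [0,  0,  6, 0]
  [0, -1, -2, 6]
x^4 - 24*x^3 + 216*x^2 - 864*x + 1296

Expanding det(x·I − A) (e.g. by cofactor expansion or by noting that A is similar to its Jordan form J, which has the same characteristic polynomial as A) gives
  χ_A(x) = x^4 - 24*x^3 + 216*x^2 - 864*x + 1296
which factors as (x - 6)^4. The eigenvalues (with algebraic multiplicities) are λ = 6 with multiplicity 4.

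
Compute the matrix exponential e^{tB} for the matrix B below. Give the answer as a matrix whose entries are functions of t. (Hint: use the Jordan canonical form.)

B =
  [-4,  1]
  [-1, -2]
e^{tB} =
  [-t*exp(-3*t) + exp(-3*t), t*exp(-3*t)]
  [-t*exp(-3*t), t*exp(-3*t) + exp(-3*t)]

Strategy: write B = P · J · P⁻¹ where J is a Jordan canonical form, so e^{tB} = P · e^{tJ} · P⁻¹, and e^{tJ} can be computed block-by-block.

B has Jordan form
J =
  [-3,  1]
  [ 0, -3]
(up to reordering of blocks).

Per-block formulas:
  For a 2×2 Jordan block J_2(-3): exp(t · J_2(-3)) = e^(-3t)·(I + t·N), where N is the 2×2 nilpotent shift.

After assembling e^{tJ} and conjugating by P, we get:

e^{tB} =
  [-t*exp(-3*t) + exp(-3*t), t*exp(-3*t)]
  [-t*exp(-3*t), t*exp(-3*t) + exp(-3*t)]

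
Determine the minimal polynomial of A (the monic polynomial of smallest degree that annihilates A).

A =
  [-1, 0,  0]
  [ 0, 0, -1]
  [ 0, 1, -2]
x^2 + 2*x + 1

The characteristic polynomial is χ_A(x) = (x + 1)^3, so the eigenvalues are known. The minimal polynomial is
  m_A(x) = Π_λ (x − λ)^{k_λ}
where k_λ is the size of the *largest* Jordan block for λ (equivalently, the smallest k with (A − λI)^k v = 0 for every generalised eigenvector v of λ).

  λ = -1: largest Jordan block has size 2, contributing (x + 1)^2

So m_A(x) = (x + 1)^2 = x^2 + 2*x + 1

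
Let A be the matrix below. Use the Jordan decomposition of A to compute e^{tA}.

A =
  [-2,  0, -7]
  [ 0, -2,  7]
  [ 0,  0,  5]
e^{tA} =
  [exp(-2*t), 0, -exp(5*t) + exp(-2*t)]
  [0, exp(-2*t), exp(5*t) - exp(-2*t)]
  [0, 0, exp(5*t)]

Strategy: write A = P · J · P⁻¹ where J is a Jordan canonical form, so e^{tA} = P · e^{tJ} · P⁻¹, and e^{tJ} can be computed block-by-block.

A has Jordan form
J =
  [-2,  0, 0]
  [ 0, -2, 0]
  [ 0,  0, 5]
(up to reordering of blocks).

Per-block formulas:
  For a 1×1 block at λ = -2: exp(t · [-2]) = [e^(-2t)].
  For a 1×1 block at λ = 5: exp(t · [5]) = [e^(5t)].

After assembling e^{tJ} and conjugating by P, we get:

e^{tA} =
  [exp(-2*t), 0, -exp(5*t) + exp(-2*t)]
  [0, exp(-2*t), exp(5*t) - exp(-2*t)]
  [0, 0, exp(5*t)]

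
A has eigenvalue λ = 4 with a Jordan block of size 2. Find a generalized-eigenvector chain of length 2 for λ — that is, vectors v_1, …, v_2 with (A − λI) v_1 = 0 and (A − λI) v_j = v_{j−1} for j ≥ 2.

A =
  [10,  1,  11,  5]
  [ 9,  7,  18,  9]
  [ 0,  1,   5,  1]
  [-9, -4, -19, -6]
A Jordan chain for λ = 4 of length 2:
v_1 = (6, 9, 0, -9)ᵀ
v_2 = (1, 0, 0, 0)ᵀ

Let N = A − (4)·I. We want v_2 with N^2 v_2 = 0 but N^1 v_2 ≠ 0; then v_{j-1} := N · v_j for j = 2, …, 2.

Pick v_2 = (1, 0, 0, 0)ᵀ.
Then v_1 = N · v_2 = (6, 9, 0, -9)ᵀ.

Sanity check: (A − (4)·I) v_1 = (0, 0, 0, 0)ᵀ = 0. ✓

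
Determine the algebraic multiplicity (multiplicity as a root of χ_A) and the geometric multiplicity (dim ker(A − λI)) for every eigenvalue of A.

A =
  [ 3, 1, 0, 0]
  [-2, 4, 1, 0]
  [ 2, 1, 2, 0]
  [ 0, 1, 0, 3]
λ = 3: alg = 4, geom = 2

Step 1 — factor the characteristic polynomial to read off the algebraic multiplicities:
  χ_A(x) = (x - 3)^4

Step 2 — compute geometric multiplicities via the rank-nullity identity g(λ) = n − rank(A − λI):
  rank(A − (3)·I) = 2, so dim ker(A − (3)·I) = n − 2 = 2

Summary:
  λ = 3: algebraic multiplicity = 4, geometric multiplicity = 2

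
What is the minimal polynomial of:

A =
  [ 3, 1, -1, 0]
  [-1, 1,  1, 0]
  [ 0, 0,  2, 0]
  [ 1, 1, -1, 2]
x^2 - 4*x + 4

The characteristic polynomial is χ_A(x) = (x - 2)^4, so the eigenvalues are known. The minimal polynomial is
  m_A(x) = Π_λ (x − λ)^{k_λ}
where k_λ is the size of the *largest* Jordan block for λ (equivalently, the smallest k with (A − λI)^k v = 0 for every generalised eigenvector v of λ).

  λ = 2: largest Jordan block has size 2, contributing (x − 2)^2

So m_A(x) = (x - 2)^2 = x^2 - 4*x + 4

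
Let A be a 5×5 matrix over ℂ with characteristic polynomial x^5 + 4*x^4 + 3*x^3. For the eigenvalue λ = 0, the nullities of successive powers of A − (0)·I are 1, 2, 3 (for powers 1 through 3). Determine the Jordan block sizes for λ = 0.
Block sizes for λ = 0: [3]

From the dimensions of kernels of powers, the number of Jordan blocks of size at least j is d_j − d_{j−1} where d_j = dim ker(N^j) (with d_0 = 0). Computing the differences gives [1, 1, 1].
The number of blocks of size exactly k is (#blocks of size ≥ k) − (#blocks of size ≥ k + 1), so the partition is: 1 block(s) of size 3.
In nonincreasing order the block sizes are [3].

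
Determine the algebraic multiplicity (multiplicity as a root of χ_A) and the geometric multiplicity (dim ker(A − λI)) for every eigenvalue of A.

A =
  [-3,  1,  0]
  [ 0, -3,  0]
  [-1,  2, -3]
λ = -3: alg = 3, geom = 1

Step 1 — factor the characteristic polynomial to read off the algebraic multiplicities:
  χ_A(x) = (x + 3)^3

Step 2 — compute geometric multiplicities via the rank-nullity identity g(λ) = n − rank(A − λI):
  rank(A − (-3)·I) = 2, so dim ker(A − (-3)·I) = n − 2 = 1

Summary:
  λ = -3: algebraic multiplicity = 3, geometric multiplicity = 1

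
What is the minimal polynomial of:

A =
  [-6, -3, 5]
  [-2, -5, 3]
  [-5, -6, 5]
x^3 + 6*x^2 + 12*x + 8

The characteristic polynomial is χ_A(x) = (x + 2)^3, so the eigenvalues are known. The minimal polynomial is
  m_A(x) = Π_λ (x − λ)^{k_λ}
where k_λ is the size of the *largest* Jordan block for λ (equivalently, the smallest k with (A − λI)^k v = 0 for every generalised eigenvector v of λ).

  λ = -2: largest Jordan block has size 3, contributing (x + 2)^3

So m_A(x) = (x + 2)^3 = x^3 + 6*x^2 + 12*x + 8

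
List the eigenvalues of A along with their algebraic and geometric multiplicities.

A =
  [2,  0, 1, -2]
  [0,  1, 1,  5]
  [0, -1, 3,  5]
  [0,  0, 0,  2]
λ = 2: alg = 4, geom = 2

Step 1 — factor the characteristic polynomial to read off the algebraic multiplicities:
  χ_A(x) = (x - 2)^4

Step 2 — compute geometric multiplicities via the rank-nullity identity g(λ) = n − rank(A − λI):
  rank(A − (2)·I) = 2, so dim ker(A − (2)·I) = n − 2 = 2

Summary:
  λ = 2: algebraic multiplicity = 4, geometric multiplicity = 2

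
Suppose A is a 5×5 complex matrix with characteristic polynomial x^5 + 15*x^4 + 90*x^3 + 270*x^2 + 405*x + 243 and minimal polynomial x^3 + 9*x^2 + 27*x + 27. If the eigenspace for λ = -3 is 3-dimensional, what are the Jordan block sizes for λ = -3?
Block sizes for λ = -3: [3, 1, 1]

Step 1 — from the characteristic polynomial, algebraic multiplicity of λ = -3 is 5. From dim ker(A − (-3)·I) = 3, there are exactly 3 Jordan blocks for λ = -3.
Step 2 — from the minimal polynomial, the factor (x + 3)^3 tells us the largest block for λ = -3 has size 3.
Step 3 — with total size 5, 3 blocks, and largest block 3, the block sizes (in nonincreasing order) are [3, 1, 1].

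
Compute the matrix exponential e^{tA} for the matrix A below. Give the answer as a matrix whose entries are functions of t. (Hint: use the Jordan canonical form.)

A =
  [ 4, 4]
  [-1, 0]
e^{tA} =
  [2*t*exp(2*t) + exp(2*t), 4*t*exp(2*t)]
  [-t*exp(2*t), -2*t*exp(2*t) + exp(2*t)]

Strategy: write A = P · J · P⁻¹ where J is a Jordan canonical form, so e^{tA} = P · e^{tJ} · P⁻¹, and e^{tJ} can be computed block-by-block.

A has Jordan form
J =
  [2, 1]
  [0, 2]
(up to reordering of blocks).

Per-block formulas:
  For a 2×2 Jordan block J_2(2): exp(t · J_2(2)) = e^(2t)·(I + t·N), where N is the 2×2 nilpotent shift.

After assembling e^{tJ} and conjugating by P, we get:

e^{tA} =
  [2*t*exp(2*t) + exp(2*t), 4*t*exp(2*t)]
  [-t*exp(2*t), -2*t*exp(2*t) + exp(2*t)]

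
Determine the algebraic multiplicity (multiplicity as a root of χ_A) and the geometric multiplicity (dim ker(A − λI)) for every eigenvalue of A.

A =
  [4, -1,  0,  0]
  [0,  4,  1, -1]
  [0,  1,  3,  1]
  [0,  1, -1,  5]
λ = 4: alg = 4, geom = 2

Step 1 — factor the characteristic polynomial to read off the algebraic multiplicities:
  χ_A(x) = (x - 4)^4

Step 2 — compute geometric multiplicities via the rank-nullity identity g(λ) = n − rank(A − λI):
  rank(A − (4)·I) = 2, so dim ker(A − (4)·I) = n − 2 = 2

Summary:
  λ = 4: algebraic multiplicity = 4, geometric multiplicity = 2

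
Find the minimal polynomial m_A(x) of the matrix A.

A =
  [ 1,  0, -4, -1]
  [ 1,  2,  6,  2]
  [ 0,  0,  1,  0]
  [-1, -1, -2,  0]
x^3 - 3*x^2 + 3*x - 1

The characteristic polynomial is χ_A(x) = (x - 1)^4, so the eigenvalues are known. The minimal polynomial is
  m_A(x) = Π_λ (x − λ)^{k_λ}
where k_λ is the size of the *largest* Jordan block for λ (equivalently, the smallest k with (A − λI)^k v = 0 for every generalised eigenvector v of λ).

  λ = 1: largest Jordan block has size 3, contributing (x − 1)^3

So m_A(x) = (x - 1)^3 = x^3 - 3*x^2 + 3*x - 1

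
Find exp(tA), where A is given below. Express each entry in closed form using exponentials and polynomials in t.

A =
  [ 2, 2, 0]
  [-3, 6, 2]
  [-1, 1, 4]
e^{tA} =
  [-t^2*exp(4*t) - 2*t*exp(4*t) + exp(4*t), 2*t*exp(4*t), 2*t^2*exp(4*t)]
  [-t^2*exp(4*t) - 3*t*exp(4*t), 2*t*exp(4*t) + exp(4*t), 2*t^2*exp(4*t) + 2*t*exp(4*t)]
  [-t^2*exp(4*t)/2 - t*exp(4*t), t*exp(4*t), t^2*exp(4*t) + exp(4*t)]

Strategy: write A = P · J · P⁻¹ where J is a Jordan canonical form, so e^{tA} = P · e^{tJ} · P⁻¹, and e^{tJ} can be computed block-by-block.

A has Jordan form
J =
  [4, 1, 0]
  [0, 4, 1]
  [0, 0, 4]
(up to reordering of blocks).

Per-block formulas:
  For a 3×3 Jordan block J_3(4): exp(t · J_3(4)) = e^(4t)·(I + t·N + (t^2/2)·N^2), where N is the 3×3 nilpotent shift.

After assembling e^{tJ} and conjugating by P, we get:

e^{tA} =
  [-t^2*exp(4*t) - 2*t*exp(4*t) + exp(4*t), 2*t*exp(4*t), 2*t^2*exp(4*t)]
  [-t^2*exp(4*t) - 3*t*exp(4*t), 2*t*exp(4*t) + exp(4*t), 2*t^2*exp(4*t) + 2*t*exp(4*t)]
  [-t^2*exp(4*t)/2 - t*exp(4*t), t*exp(4*t), t^2*exp(4*t) + exp(4*t)]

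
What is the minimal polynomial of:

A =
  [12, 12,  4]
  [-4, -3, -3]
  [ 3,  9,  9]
x^3 - 18*x^2 + 108*x - 216

The characteristic polynomial is χ_A(x) = (x - 6)^3, so the eigenvalues are known. The minimal polynomial is
  m_A(x) = Π_λ (x − λ)^{k_λ}
where k_λ is the size of the *largest* Jordan block for λ (equivalently, the smallest k with (A − λI)^k v = 0 for every generalised eigenvector v of λ).

  λ = 6: largest Jordan block has size 3, contributing (x − 6)^3

So m_A(x) = (x - 6)^3 = x^3 - 18*x^2 + 108*x - 216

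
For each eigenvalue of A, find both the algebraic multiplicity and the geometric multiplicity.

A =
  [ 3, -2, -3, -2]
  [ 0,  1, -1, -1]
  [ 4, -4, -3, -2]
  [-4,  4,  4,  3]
λ = 1: alg = 4, geom = 2

Step 1 — factor the characteristic polynomial to read off the algebraic multiplicities:
  χ_A(x) = (x - 1)^4

Step 2 — compute geometric multiplicities via the rank-nullity identity g(λ) = n − rank(A − λI):
  rank(A − (1)·I) = 2, so dim ker(A − (1)·I) = n − 2 = 2

Summary:
  λ = 1: algebraic multiplicity = 4, geometric multiplicity = 2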